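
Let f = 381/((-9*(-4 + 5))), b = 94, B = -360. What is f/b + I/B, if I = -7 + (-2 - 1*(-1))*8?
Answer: -461/1128 ≈ -0.40869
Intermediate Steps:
I = -15 (I = -7 + (-2 + 1)*8 = -7 - 1*8 = -7 - 8 = -15)
f = -127/3 (f = 381/((-9*1)) = 381/(-9) = 381*(-⅑) = -127/3 ≈ -42.333)
f/b + I/B = -127/3/94 - 15/(-360) = -127/3*1/94 - 15*(-1/360) = -127/282 + 1/24 = -461/1128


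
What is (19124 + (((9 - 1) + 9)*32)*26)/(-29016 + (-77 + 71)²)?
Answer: -8317/7245 ≈ -1.1480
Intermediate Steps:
(19124 + (((9 - 1) + 9)*32)*26)/(-29016 + (-77 + 71)²) = (19124 + ((8 + 9)*32)*26)/(-29016 + (-6)²) = (19124 + (17*32)*26)/(-29016 + 36) = (19124 + 544*26)/(-28980) = (19124 + 14144)*(-1/28980) = 33268*(-1/28980) = -8317/7245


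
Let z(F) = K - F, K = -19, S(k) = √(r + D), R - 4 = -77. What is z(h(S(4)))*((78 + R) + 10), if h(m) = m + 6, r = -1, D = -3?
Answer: -375 - 30*I ≈ -375.0 - 30.0*I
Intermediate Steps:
R = -73 (R = 4 - 77 = -73)
S(k) = 2*I (S(k) = √(-1 - 3) = √(-4) = 2*I)
h(m) = 6 + m
z(F) = -19 - F
z(h(S(4)))*((78 + R) + 10) = (-19 - (6 + 2*I))*((78 - 73) + 10) = (-19 + (-6 - 2*I))*(5 + 10) = (-25 - 2*I)*15 = -375 - 30*I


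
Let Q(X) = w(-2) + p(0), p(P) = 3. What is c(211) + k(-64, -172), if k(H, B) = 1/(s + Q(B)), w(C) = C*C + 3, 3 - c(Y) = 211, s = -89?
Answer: -16433/79 ≈ -208.01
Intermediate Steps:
c(Y) = -208 (c(Y) = 3 - 1*211 = 3 - 211 = -208)
w(C) = 3 + C² (w(C) = C² + 3 = 3 + C²)
Q(X) = 10 (Q(X) = (3 + (-2)²) + 3 = (3 + 4) + 3 = 7 + 3 = 10)
k(H, B) = -1/79 (k(H, B) = 1/(-89 + 10) = 1/(-79) = -1/79)
c(211) + k(-64, -172) = -208 - 1/79 = -16433/79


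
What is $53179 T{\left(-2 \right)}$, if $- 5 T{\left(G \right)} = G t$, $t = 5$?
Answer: $106358$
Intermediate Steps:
$T{\left(G \right)} = - G$ ($T{\left(G \right)} = - \frac{G 5}{5} = - \frac{5 G}{5} = - G$)
$53179 T{\left(-2 \right)} = 53179 \left(\left(-1\right) \left(-2\right)\right) = 53179 \cdot 2 = 106358$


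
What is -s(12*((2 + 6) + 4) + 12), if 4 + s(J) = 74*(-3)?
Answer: 226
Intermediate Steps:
s(J) = -226 (s(J) = -4 + 74*(-3) = -4 - 222 = -226)
-s(12*((2 + 6) + 4) + 12) = -1*(-226) = 226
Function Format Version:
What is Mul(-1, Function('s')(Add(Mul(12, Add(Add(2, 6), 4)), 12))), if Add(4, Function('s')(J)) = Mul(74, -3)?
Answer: 226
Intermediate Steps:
Function('s')(J) = -226 (Function('s')(J) = Add(-4, Mul(74, -3)) = Add(-4, -222) = -226)
Mul(-1, Function('s')(Add(Mul(12, Add(Add(2, 6), 4)), 12))) = Mul(-1, -226) = 226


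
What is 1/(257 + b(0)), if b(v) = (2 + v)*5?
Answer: 1/267 ≈ 0.0037453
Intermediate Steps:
b(v) = 10 + 5*v
1/(257 + b(0)) = 1/(257 + (10 + 5*0)) = 1/(257 + (10 + 0)) = 1/(257 + 10) = 1/267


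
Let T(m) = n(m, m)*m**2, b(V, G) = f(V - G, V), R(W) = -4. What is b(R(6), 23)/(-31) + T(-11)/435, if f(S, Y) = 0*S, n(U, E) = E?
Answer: -1331/435 ≈ -3.0598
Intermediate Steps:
f(S, Y) = 0
b(V, G) = 0
T(m) = m**3 (T(m) = m*m**2 = m**3)
b(R(6), 23)/(-31) + T(-11)/435 = 0/(-31) + (-11)**3/435 = 0*(-1/31) - 1331*1/435 = 0 - 1331/435 = -1331/435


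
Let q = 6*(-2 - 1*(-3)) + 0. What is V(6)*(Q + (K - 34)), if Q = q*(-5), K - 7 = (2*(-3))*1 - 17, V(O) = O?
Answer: -480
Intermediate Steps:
q = 6 (q = 6*(-2 + 3) + 0 = 6*1 + 0 = 6 + 0 = 6)
K = -16 (K = 7 + ((2*(-3))*1 - 17) = 7 + (-6*1 - 17) = 7 + (-6 - 17) = 7 - 23 = -16)
Q = -30 (Q = 6*(-5) = -30)
V(6)*(Q + (K - 34)) = 6*(-30 + (-16 - 34)) = 6*(-30 - 50) = 6*(-80) = -480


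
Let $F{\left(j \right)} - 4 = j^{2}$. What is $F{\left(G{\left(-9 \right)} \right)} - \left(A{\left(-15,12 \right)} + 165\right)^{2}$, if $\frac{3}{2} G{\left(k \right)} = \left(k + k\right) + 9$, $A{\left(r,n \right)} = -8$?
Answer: $-24609$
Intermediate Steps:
$G{\left(k \right)} = 6 + \frac{4 k}{3}$ ($G{\left(k \right)} = \frac{2 \left(\left(k + k\right) + 9\right)}{3} = \frac{2 \left(2 k + 9\right)}{3} = \frac{2 \left(9 + 2 k\right)}{3} = 6 + \frac{4 k}{3}$)
$F{\left(j \right)} = 4 + j^{2}$
$F{\left(G{\left(-9 \right)} \right)} - \left(A{\left(-15,12 \right)} + 165\right)^{2} = \left(4 + \left(6 + \frac{4}{3} \left(-9\right)\right)^{2}\right) - \left(-8 + 165\right)^{2} = \left(4 + \left(6 - 12\right)^{2}\right) - 157^{2} = \left(4 + \left(-6\right)^{2}\right) - 24649 = \left(4 + 36\right) - 24649 = 40 - 24649 = -24609$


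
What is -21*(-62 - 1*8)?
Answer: 1470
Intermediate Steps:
-21*(-62 - 1*8) = -21*(-62 - 8) = -21*(-70) = 1470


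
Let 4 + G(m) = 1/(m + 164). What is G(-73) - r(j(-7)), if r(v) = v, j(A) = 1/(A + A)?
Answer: -713/182 ≈ -3.9176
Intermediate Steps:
j(A) = 1/(2*A)
G(m) = -4 + 1/(164 + m) (G(m) = -4 + 1/(m + 164) = -4 + 1/(164 + m))
G(-73) - r(j(-7)) = (-655 - 4*(-73))/(164 - 73) - 1/(2*(-7)) = (-655 + 292)/91 - (-1)/(2*7) = (1/91)*(-363) - 1*(-1/14) = -363/91 + 1/14 = -713/182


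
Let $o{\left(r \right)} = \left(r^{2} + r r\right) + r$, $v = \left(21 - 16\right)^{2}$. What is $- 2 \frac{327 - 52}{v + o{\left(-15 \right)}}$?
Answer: $- \frac{55}{46} \approx -1.1957$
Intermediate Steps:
$v = 25$ ($v = 5^{2} = 25$)
$o{\left(r \right)} = r + 2 r^{2}$ ($o{\left(r \right)} = \left(r^{2} + r^{2}\right) + r = 2 r^{2} + r = r + 2 r^{2}$)
$- 2 \frac{327 - 52}{v + o{\left(-15 \right)}} = - 2 \frac{327 - 52}{25 - 15 \left(1 + 2 \left(-15\right)\right)} = - 2 \frac{275}{25 - 15 \left(1 - 30\right)} = - 2 \frac{275}{25 - -435} = - 2 \frac{275}{25 + 435} = - 2 \cdot \frac{275}{460} = - 2 \cdot 275 \cdot \frac{1}{460} = \left(-2\right) \frac{55}{92} = - \frac{55}{46}$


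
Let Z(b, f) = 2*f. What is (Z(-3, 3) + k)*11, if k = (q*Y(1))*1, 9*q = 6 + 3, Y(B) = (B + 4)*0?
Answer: 66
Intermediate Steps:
Y(B) = 0 (Y(B) = (4 + B)*0 = 0)
q = 1 (q = (6 + 3)/9 = (1/9)*9 = 1)
k = 0 (k = (1*0)*1 = 0*1 = 0)
(Z(-3, 3) + k)*11 = (2*3 + 0)*11 = (6 + 0)*11 = 6*11 = 66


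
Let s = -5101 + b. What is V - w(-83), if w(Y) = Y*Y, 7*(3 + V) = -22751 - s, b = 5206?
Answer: -71100/7 ≈ -10157.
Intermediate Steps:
s = 105 (s = -5101 + 5206 = 105)
V = -22877/7 (V = -3 + (-22751 - 1*105)/7 = -3 + (-22751 - 105)/7 = -3 + (⅐)*(-22856) = -3 - 22856/7 = -22877/7 ≈ -3268.1)
w(Y) = Y²
V - w(-83) = -22877/7 - 1*(-83)² = -22877/7 - 1*6889 = -22877/7 - 6889 = -71100/7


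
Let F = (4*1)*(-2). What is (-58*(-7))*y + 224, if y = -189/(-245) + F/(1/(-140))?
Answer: 2276286/5 ≈ 4.5526e+5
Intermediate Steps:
F = -8 (F = 4*(-2) = -8)
y = 39227/35 (y = -189/(-245) - 8/(1/(-140)) = -189*(-1/245) - 8/(-1/140) = 27/35 - 8*(-140) = 27/35 + 1120 = 39227/35 ≈ 1120.8)
(-58*(-7))*y + 224 = -58*(-7)*(39227/35) + 224 = 406*(39227/35) + 224 = 2275166/5 + 224 = 2276286/5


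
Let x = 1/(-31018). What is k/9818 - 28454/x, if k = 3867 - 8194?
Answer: 8665231032369/9818 ≈ 8.8259e+8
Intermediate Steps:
k = -4327
x = -1/31018 ≈ -3.2239e-5
k/9818 - 28454/x = -4327/9818 - 28454/(-1/31018) = -4327*1/9818 - 28454*(-31018) = -4327/9818 + 882586172 = 8665231032369/9818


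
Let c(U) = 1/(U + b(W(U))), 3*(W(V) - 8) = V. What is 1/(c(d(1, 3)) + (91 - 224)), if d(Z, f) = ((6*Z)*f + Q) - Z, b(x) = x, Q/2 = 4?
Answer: -124/16489 ≈ -0.0075202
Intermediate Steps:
Q = 8 (Q = 2*4 = 8)
W(V) = 8 + V/3
d(Z, f) = 8 - Z + 6*Z*f (d(Z, f) = ((6*Z)*f + 8) - Z = (6*Z*f + 8) - Z = (8 + 6*Z*f) - Z = 8 - Z + 6*Z*f)
c(U) = 1/(8 + 4*U/3) (c(U) = 1/(U + (8 + U/3)) = 1/(8 + 4*U/3))
1/(c(d(1, 3)) + (91 - 224)) = 1/(3/(4*(6 + (8 - 1*1 + 6*1*3))) + (91 - 224)) = 1/(3/(4*(6 + (8 - 1 + 18))) - 133) = 1/(3/(4*(6 + 25)) - 133) = 1/((¾)/31 - 133) = 1/((¾)*(1/31) - 133) = 1/(3/124 - 133) = 1/(-16489/124) = -124/16489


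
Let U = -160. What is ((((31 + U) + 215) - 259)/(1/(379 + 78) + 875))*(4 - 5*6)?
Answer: 1027793/199938 ≈ 5.1406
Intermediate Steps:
((((31 + U) + 215) - 259)/(1/(379 + 78) + 875))*(4 - 5*6) = ((((31 - 160) + 215) - 259)/(1/(379 + 78) + 875))*(4 - 5*6) = (((-129 + 215) - 259)/(1/457 + 875))*(4 - 30) = ((86 - 259)/(1/457 + 875))*(-26) = -173/399876/457*(-26) = -173*457/399876*(-26) = -79061/399876*(-26) = 1027793/199938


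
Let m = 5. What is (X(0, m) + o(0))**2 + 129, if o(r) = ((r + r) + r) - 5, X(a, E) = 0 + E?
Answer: 129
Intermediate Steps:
X(a, E) = E
o(r) = -5 + 3*r (o(r) = (2*r + r) - 5 = 3*r - 5 = -5 + 3*r)
(X(0, m) + o(0))**2 + 129 = (5 + (-5 + 3*0))**2 + 129 = (5 + (-5 + 0))**2 + 129 = (5 - 5)**2 + 129 = 0**2 + 129 = 0 + 129 = 129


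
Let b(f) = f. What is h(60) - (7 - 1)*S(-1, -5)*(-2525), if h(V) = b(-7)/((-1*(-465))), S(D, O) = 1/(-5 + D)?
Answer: -1174132/465 ≈ -2525.0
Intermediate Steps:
h(V) = -7/465 (h(V) = -7/((-1*(-465))) = -7/465)
h(60) - (7 - 1)*S(-1, -5)*(-2525) = -7/465 - (7 - 1)/(-5 - 1)*(-2525) = -7/465 - 6/(-6)*(-2525) = -7/465 - 6*(-⅙)*(-2525) = -7/465 - (-1)*(-2525) = -7/465 - 1*2525 = -7/465 - 2525 = -1174132/465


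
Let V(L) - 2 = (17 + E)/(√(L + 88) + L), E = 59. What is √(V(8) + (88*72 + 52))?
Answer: √(12799 + 6390*√6)/√(2 + √6) ≈ 79.964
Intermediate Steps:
V(L) = 2 + 76/(L + √(88 + L)) (V(L) = 2 + (17 + 59)/(√(L + 88) + L) = 2 + 76/(√(88 + L) + L) = 2 + 76/(L + √(88 + L)))
√(V(8) + (88*72 + 52)) = √(2*(38 + 8 + √(88 + 8))/(8 + √(88 + 8)) + (88*72 + 52)) = √(2*(38 + 8 + √96)/(8 + √96) + (6336 + 52)) = √(2*(38 + 8 + 4*√6)/(8 + 4*√6) + 6388) = √(2*(46 + 4*√6)/(8 + 4*√6) + 6388) = √(6388 + 2*(46 + 4*√6)/(8 + 4*√6))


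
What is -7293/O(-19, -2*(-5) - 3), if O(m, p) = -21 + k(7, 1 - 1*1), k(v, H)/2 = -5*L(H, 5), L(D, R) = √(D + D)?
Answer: 2431/7 ≈ 347.29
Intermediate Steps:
L(D, R) = √2*√D (L(D, R) = √(2*D) = √2*√D)
k(v, H) = -10*√2*√H (k(v, H) = 2*(-5*√2*√H) = -10*√2*√H)
O(m, p) = -21 (O(m, p) = -21 - 10*√2*√(1 - 1*1) = -21 - 10*√2*√(1 - 1) = -21 - 10*√2*√0 = -21 - 10*√2*0 = -21 + 0 = -21)
-7293/O(-19, -2*(-5) - 3) = -7293/(-21) = -7293*(-1/21) = 2431/7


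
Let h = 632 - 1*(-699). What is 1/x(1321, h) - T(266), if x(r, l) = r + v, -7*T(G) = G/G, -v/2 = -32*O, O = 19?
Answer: 2544/17759 ≈ 0.14325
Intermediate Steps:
v = 1216 (v = -(-64)*19 = -2*(-608) = 1216)
T(G) = -1/7 (T(G) = -G/(7*G) = -1/7*1 = -1/7)
h = 1331 (h = 632 + 699 = 1331)
x(r, l) = 1216 + r (x(r, l) = r + 1216 = 1216 + r)
1/x(1321, h) - T(266) = 1/(1216 + 1321) - 1*(-1/7) = 1/2537 + 1/7 = 2544/17759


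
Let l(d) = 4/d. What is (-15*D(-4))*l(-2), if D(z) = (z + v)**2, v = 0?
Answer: 480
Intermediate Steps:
D(z) = z**2 (D(z) = (z + 0)**2 = z**2)
(-15*D(-4))*l(-2) = (-15*(-4)**2)*(4/(-2)) = (-15*16)*(4*(-1/2)) = -240*(-2) = 480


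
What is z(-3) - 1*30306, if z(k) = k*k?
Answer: -30297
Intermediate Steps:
z(k) = k²
z(-3) - 1*30306 = (-3)² - 1*30306 = 9 - 30306 = -30297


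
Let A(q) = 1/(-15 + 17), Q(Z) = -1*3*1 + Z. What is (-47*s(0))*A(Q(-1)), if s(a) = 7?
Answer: -329/2 ≈ -164.50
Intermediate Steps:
Q(Z) = -3 + Z (Q(Z) = -3*1 + Z = -3 + Z)
A(q) = ½ (A(q) = 1/2 = ½)
(-47*s(0))*A(Q(-1)) = -47*7*(½) = -329*½ = -329/2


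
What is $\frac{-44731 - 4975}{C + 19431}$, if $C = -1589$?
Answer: $- \frac{24853}{8921} \approx -2.7859$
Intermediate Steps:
$\frac{-44731 - 4975}{C + 19431} = \frac{-44731 - 4975}{-1589 + 19431} = - \frac{49706}{17842} = \left(-49706\right) \frac{1}{17842} = - \frac{24853}{8921}$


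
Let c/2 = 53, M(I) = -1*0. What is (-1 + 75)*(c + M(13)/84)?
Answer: 7844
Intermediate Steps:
M(I) = 0
c = 106 (c = 2*53 = 106)
(-1 + 75)*(c + M(13)/84) = (-1 + 75)*(106 + 0/84) = 74*(106 + 0*(1/84)) = 74*(106 + 0) = 74*106 = 7844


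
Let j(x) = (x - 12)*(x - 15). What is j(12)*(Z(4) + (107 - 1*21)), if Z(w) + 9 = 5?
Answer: 0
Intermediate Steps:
j(x) = (-15 + x)*(-12 + x) (j(x) = (-12 + x)*(-15 + x) = (-15 + x)*(-12 + x))
Z(w) = -4 (Z(w) = -9 + 5 = -4)
j(12)*(Z(4) + (107 - 1*21)) = (180 + 12**2 - 27*12)*(-4 + (107 - 1*21)) = (180 + 144 - 324)*(-4 + (107 - 21)) = 0*(-4 + 86) = 0*82 = 0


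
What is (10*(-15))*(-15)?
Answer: 2250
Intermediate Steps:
(10*(-15))*(-15) = -150*(-15) = 2250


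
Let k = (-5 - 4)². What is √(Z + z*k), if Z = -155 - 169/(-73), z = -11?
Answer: I*√5561797/73 ≈ 32.306*I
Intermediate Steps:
Z = -11146/73 (Z = -155 - 169*(-1/73) = -155 + 169/73 = -11146/73 ≈ -152.68)
k = 81 (k = (-9)² = 81)
√(Z + z*k) = √(-11146/73 - 11*81) = √(-11146/73 - 891) = √(-76189/73) = I*√5561797/73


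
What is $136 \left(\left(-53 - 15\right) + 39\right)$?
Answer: $-3944$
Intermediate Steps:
$136 \left(\left(-53 - 15\right) + 39\right) = 136 \left(-68 + 39\right) = 136 \left(-29\right) = -3944$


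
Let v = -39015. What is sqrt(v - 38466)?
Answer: 3*I*sqrt(8609) ≈ 278.35*I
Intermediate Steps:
sqrt(v - 38466) = sqrt(-39015 - 38466) = sqrt(-77481) = 3*I*sqrt(8609)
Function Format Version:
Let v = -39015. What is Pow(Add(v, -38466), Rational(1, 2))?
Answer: Mul(3, I, Pow(8609, Rational(1, 2))) ≈ Mul(278.35, I)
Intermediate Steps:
Pow(Add(v, -38466), Rational(1, 2)) = Pow(Add(-39015, -38466), Rational(1, 2)) = Pow(-77481, Rational(1, 2)) = Mul(3, I, Pow(8609, Rational(1, 2)))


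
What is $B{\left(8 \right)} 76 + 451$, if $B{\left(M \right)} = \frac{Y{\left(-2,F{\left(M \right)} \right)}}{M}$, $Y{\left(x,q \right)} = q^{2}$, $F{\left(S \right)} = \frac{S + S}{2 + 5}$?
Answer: $\frac{24531}{49} \approx 500.63$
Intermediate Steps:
$F{\left(S \right)} = \frac{2 S}{7}$
$B{\left(M \right)} = \frac{4 M}{49}$ ($B{\left(M \right)} = \frac{\left(\frac{2 M}{7}\right)^{2}}{M} = \frac{\frac{4}{49} M^{2}}{M} = \frac{4 M}{49}$)
$B{\left(8 \right)} 76 + 451 = \frac{4}{49} \cdot 8 \cdot 76 + 451 = \frac{32}{49} \cdot 76 + 451 = \frac{2432}{49} + 451 = \frac{24531}{49}$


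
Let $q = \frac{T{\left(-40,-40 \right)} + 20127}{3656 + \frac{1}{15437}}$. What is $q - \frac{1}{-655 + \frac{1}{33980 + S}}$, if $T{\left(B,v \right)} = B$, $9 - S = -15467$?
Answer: $\frac{10047520962392789}{1828223862668967} \approx 5.4958$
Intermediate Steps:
$S = 15476$ ($S = 9 - -15467 = 9 + 15467 = 15476$)
$q = \frac{310083019}{56437673}$ ($q = \frac{-40 + 20127}{3656 + \frac{1}{15437}} = \frac{20087}{3656 + \frac{1}{15437}} = \frac{20087}{\frac{56437673}{15437}} = 20087 \cdot \frac{15437}{56437673} = \frac{310083019}{56437673} \approx 5.4943$)
$q - \frac{1}{-655 + \frac{1}{33980 + S}} = \frac{310083019}{56437673} - \frac{1}{-655 + \frac{1}{33980 + 15476}} = \frac{310083019}{56437673} - \frac{1}{-655 + \frac{1}{49456}} = \frac{310083019}{56437673} - \frac{1}{- \frac{32393679}{49456}} = \frac{310083019}{56437673} - - \frac{49456}{32393679} = \frac{310083019}{56437673} + \frac{49456}{32393679} = \frac{10047520962392789}{1828223862668967}$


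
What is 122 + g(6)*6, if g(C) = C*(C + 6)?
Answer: 554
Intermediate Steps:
g(C) = C*(6 + C)
122 + g(6)*6 = 122 + (6*(6 + 6))*6 = 122 + (6*12)*6 = 122 + 72*6 = 122 + 432 = 554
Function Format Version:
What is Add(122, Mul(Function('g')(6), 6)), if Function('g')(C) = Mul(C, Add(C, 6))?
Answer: 554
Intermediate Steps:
Function('g')(C) = Mul(C, Add(6, C))
Add(122, Mul(Function('g')(6), 6)) = Add(122, Mul(Mul(6, Add(6, 6)), 6)) = Add(122, Mul(Mul(6, 12), 6)) = Add(122, Mul(72, 6)) = Add(122, 432) = 554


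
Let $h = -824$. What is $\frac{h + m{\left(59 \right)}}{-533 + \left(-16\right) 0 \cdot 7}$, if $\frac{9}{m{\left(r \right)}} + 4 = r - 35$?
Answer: $\frac{1267}{820} \approx 1.5451$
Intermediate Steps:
$m{\left(r \right)} = \frac{9}{-39 + r}$ ($m{\left(r \right)} = \frac{9}{-4 + \left(r - 35\right)} = \frac{9}{-4 + \left(-35 + r\right)} = \frac{9}{-39 + r}$)
$\frac{h + m{\left(59 \right)}}{-533 + \left(-16\right) 0 \cdot 7} = \frac{-824 + \frac{9}{-39 + 59}}{-533 + \left(-16\right) 0 \cdot 7} = \frac{-824 + \frac{9}{20}}{-533 + 0 \cdot 7} = \frac{-824 + 9 \cdot \frac{1}{20}}{-533 + 0} = \frac{-824 + \frac{9}{20}}{-533} = \left(- \frac{16471}{20}\right) \left(- \frac{1}{533}\right) = \frac{1267}{820}$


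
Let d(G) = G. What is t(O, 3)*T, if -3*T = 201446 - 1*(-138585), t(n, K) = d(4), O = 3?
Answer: -1360124/3 ≈ -4.5337e+5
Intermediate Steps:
t(n, K) = 4
T = -340031/3 (T = -(201446 - 1*(-138585))/3 = -(201446 + 138585)/3 = -⅓*340031 = -340031/3 ≈ -1.1334e+5)
t(O, 3)*T = 4*(-340031/3) = -1360124/3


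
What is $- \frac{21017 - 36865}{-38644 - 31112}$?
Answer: $- \frac{3962}{17439} \approx -0.22719$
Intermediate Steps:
$- \frac{21017 - 36865}{-38644 - 31112} = - \frac{-15848}{-69756} = - \frac{\left(-15848\right) \left(-1\right)}{69756} = \left(-1\right) \frac{3962}{17439} = - \frac{3962}{17439}$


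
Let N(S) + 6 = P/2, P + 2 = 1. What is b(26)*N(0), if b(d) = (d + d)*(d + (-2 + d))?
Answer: -16900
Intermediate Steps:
P = -1 (P = -2 + 1 = -1)
b(d) = 2*d*(-2 + 2*d) (b(d) = (2*d)*(-2 + 2*d) = 2*d*(-2 + 2*d))
N(S) = -13/2 (N(S) = -6 - 1/2 = -13/2)
b(26)*N(0) = (4*26*(-1 + 26))*(-13/2) = (4*26*25)*(-13/2) = 2600*(-13/2) = -16900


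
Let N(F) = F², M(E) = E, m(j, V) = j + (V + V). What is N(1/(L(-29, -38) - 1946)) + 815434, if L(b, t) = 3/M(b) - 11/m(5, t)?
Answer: 13090740142479212057/16053708997264 ≈ 8.1543e+5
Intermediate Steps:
m(j, V) = j + 2*V
L(b, t) = -11/(5 + 2*t) + 3/b (L(b, t) = 3/b - 11/(5 + 2*t) = -11/(5 + 2*t) + 3/b)
N(1/(L(-29, -38) - 1946)) + 815434 = (1/((15 - 11*(-29) + 6*(-38))/((-29)*(5 + 2*(-38))) - 1946))² + 815434 = (1/(-(15 + 319 - 228)/(29*(5 - 76)) - 1946))² + 815434 = (1/(-1/29*106/(-71) - 1946))² + 815434 = (1/(-1/29*(-1/71)*106 - 1946))² + 815434 = (1/(106/2059 - 1946))² + 815434 = (1/(-4006708/2059))² + 815434 = (-2059/4006708)² + 815434 = 4239481/16053708997264 + 815434 = 13090740142479212057/16053708997264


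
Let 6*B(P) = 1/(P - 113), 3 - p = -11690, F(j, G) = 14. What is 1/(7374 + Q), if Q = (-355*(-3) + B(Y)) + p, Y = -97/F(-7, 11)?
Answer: 5037/101404877 ≈ 4.9672e-5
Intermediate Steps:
p = 11693 (p = 3 - 1*(-11690) = 3 + 11690 = 11693)
Y = -97/14 ≈ -6.9286
B(P) = 1/(6*(-113 + P)) (B(P) = 1/(6*(P - 113)) = 1/(6*(-113 + P)))
Q = 64262039/5037 (Q = (-355*(-3) + 1/(6*(-113 - 97/14))) + 11693 = (1065 + 1/(6*(-1679/14))) + 11693 = (1065 + (⅙)*(-14/1679)) + 11693 = (1065 - 7/5037) + 11693 = 5364398/5037 + 11693 = 64262039/5037 ≈ 12758.)
1/(7374 + Q) = 1/(7374 + 64262039/5037) = 1/(101404877/5037) = 5037/101404877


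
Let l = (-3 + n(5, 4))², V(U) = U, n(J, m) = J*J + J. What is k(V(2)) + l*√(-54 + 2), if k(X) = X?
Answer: 2 + 1458*I*√13 ≈ 2.0 + 5256.9*I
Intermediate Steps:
n(J, m) = J + J² (n(J, m) = J² + J = J + J²)
l = 729 (l = (-3 + 5*(1 + 5))² = (-3 + 5*6)² = (-3 + 30)² = 27² = 729)
k(V(2)) + l*√(-54 + 2) = 2 + 729*√(-54 + 2) = 2 + 729*√(-52) = 2 + 729*(2*I*√13) = 2 + 1458*I*√13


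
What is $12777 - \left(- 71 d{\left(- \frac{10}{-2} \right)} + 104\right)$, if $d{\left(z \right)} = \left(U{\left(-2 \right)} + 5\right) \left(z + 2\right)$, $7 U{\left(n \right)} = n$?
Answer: $15016$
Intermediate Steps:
$U{\left(n \right)} = \frac{n}{7}$
$d{\left(z \right)} = \frac{66}{7} + \frac{33 z}{7}$ ($d{\left(z \right)} = \left(\frac{1}{7} \left(-2\right) + 5\right) \left(z + 2\right) = \left(- \frac{2}{7} + 5\right) \left(2 + z\right) = \frac{33 \left(2 + z\right)}{7} = \frac{66}{7} + \frac{33 z}{7}$)
$12777 - \left(- 71 d{\left(- \frac{10}{-2} \right)} + 104\right) = 12777 - \left(- 71 \left(\frac{66}{7} + \frac{33 \left(- \frac{10}{-2}\right)}{7}\right) + 104\right) = 12777 - \left(- 71 \left(\frac{66}{7} + \frac{33 \left(\left(-10\right) \left(- \frac{1}{2}\right)\right)}{7}\right) + 104\right) = 12777 - \left(- 71 \left(\frac{66}{7} + \frac{33}{7} \cdot 5\right) + 104\right) = 12777 - \left(- 71 \left(\frac{66}{7} + \frac{165}{7}\right) + 104\right) = 12777 - \left(\left(-71\right) 33 + 104\right) = 12777 - \left(-2343 + 104\right) = 12777 - -2239 = 12777 + 2239 = 15016$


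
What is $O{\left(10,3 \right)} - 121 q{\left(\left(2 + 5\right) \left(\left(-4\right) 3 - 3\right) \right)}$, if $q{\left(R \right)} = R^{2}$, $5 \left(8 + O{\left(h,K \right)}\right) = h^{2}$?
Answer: $-1334013$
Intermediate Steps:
$O{\left(h,K \right)} = -8 + \frac{h^{2}}{5}$
$O{\left(10,3 \right)} - 121 q{\left(\left(2 + 5\right) \left(\left(-4\right) 3 - 3\right) \right)} = \left(-8 + \frac{10^{2}}{5}\right) - 121 \left(\left(2 + 5\right) \left(\left(-4\right) 3 - 3\right)\right)^{2} = \left(-8 + \frac{1}{5} \cdot 100\right) - 121 \left(7 \left(-12 - 3\right)\right)^{2} = \left(-8 + 20\right) - 121 \left(7 \left(-15\right)\right)^{2} = 12 - 121 \left(-105\right)^{2} = 12 - 1334025 = -1334013$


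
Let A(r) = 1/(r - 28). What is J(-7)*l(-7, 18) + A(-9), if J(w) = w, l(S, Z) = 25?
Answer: -6476/37 ≈ -175.03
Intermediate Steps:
A(r) = 1/(-28 + r)
J(-7)*l(-7, 18) + A(-9) = -7*25 + 1/(-28 - 9) = -175 + 1/(-37) = -175 - 1/37 = -6476/37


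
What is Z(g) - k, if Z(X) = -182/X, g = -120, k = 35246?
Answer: -2114669/60 ≈ -35245.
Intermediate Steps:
Z(g) - k = -182/(-120) - 1*35246 = -182*(-1/120) - 35246 = 91/60 - 35246 = -2114669/60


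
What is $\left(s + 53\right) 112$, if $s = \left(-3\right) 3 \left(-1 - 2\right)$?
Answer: $8960$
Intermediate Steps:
$s = 27$ ($s = \left(-9\right) \left(-3\right) = 27$)
$\left(s + 53\right) 112 = \left(27 + 53\right) 112 = 80 \cdot 112 = 8960$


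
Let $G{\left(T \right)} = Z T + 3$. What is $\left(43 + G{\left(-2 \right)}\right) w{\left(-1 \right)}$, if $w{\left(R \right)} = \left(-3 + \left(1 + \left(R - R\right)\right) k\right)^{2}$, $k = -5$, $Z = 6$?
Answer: $2176$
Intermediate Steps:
$G{\left(T \right)} = 3 + 6 T$ ($G{\left(T \right)} = 6 T + 3 = 3 + 6 T$)
$w{\left(R \right)} = 64$ ($w{\left(R \right)} = \left(-3 + \left(1 + \left(R - R\right)\right) \left(-5\right)\right)^{2} = \left(-3 + \left(1 + 0\right) \left(-5\right)\right)^{2} = \left(-3 + 1 \left(-5\right)\right)^{2} = \left(-3 - 5\right)^{2} = \left(-8\right)^{2} = 64$)
$\left(43 + G{\left(-2 \right)}\right) w{\left(-1 \right)} = \left(43 + \left(3 + 6 \left(-2\right)\right)\right) 64 = \left(43 + \left(3 - 12\right)\right) 64 = \left(43 - 9\right) 64 = 34 \cdot 64 = 2176$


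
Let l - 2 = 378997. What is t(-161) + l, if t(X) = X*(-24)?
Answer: 382863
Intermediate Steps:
t(X) = -24*X
l = 378999 (l = 2 + 378997 = 378999)
t(-161) + l = -24*(-161) + 378999 = 3864 + 378999 = 382863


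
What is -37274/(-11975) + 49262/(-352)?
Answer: -288396001/2107600 ≈ -136.84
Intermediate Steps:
-37274/(-11975) + 49262/(-352) = -37274*(-1/11975) + 49262*(-1/352) = 37274/11975 - 24631/176 = -288396001/2107600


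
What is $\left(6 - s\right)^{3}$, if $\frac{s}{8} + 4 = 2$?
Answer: $10648$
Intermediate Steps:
$s = -16$ ($s = -32 + 8 \cdot 2 = -32 + 16 = -16$)
$\left(6 - s\right)^{3} = \left(6 - -16\right)^{3} = \left(6 + 16\right)^{3} = 22^{3} = 10648$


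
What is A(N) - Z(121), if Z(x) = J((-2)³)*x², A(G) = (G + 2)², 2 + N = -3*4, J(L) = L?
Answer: 117272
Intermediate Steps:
N = -14 (N = -2 - 3*4 = -2 - 12 = -14)
A(G) = (2 + G)²
Z(x) = -8*x² (Z(x) = (-2)³*x² = -8*x²)
A(N) - Z(121) = (2 - 14)² - (-8)*121² = (-12)² - (-8)*14641 = 144 - 1*(-117128) = 144 + 117128 = 117272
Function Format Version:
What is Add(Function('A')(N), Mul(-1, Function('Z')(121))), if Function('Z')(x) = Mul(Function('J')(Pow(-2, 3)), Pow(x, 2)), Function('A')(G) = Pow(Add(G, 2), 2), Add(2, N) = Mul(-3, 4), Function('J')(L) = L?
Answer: 117272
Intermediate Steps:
N = -14 (N = Add(-2, Mul(-3, 4)) = Add(-2, -12) = -14)
Function('A')(G) = Pow(Add(2, G), 2)
Function('Z')(x) = Mul(-8, Pow(x, 2)) (Function('Z')(x) = Mul(Pow(-2, 3), Pow(x, 2)) = Mul(-8, Pow(x, 2)))
Add(Function('A')(N), Mul(-1, Function('Z')(121))) = Add(Pow(Add(2, -14), 2), Mul(-1, Mul(-8, Pow(121, 2)))) = Add(Pow(-12, 2), Mul(-1, Mul(-8, 14641))) = Add(144, Mul(-1, -117128)) = Add(144, 117128) = 117272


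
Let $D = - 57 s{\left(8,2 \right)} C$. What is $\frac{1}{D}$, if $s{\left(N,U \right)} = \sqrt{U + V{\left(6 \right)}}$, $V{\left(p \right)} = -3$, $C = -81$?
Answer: $- \frac{i}{4617} \approx - 0.00021659 i$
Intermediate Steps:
$s{\left(N,U \right)} = \sqrt{-3 + U}$ ($s{\left(N,U \right)} = \sqrt{U - 3} = \sqrt{-3 + U}$)
$D = 4617 i$ ($D = - 57 \sqrt{-3 + 2} \left(-81\right) = - 57 \sqrt{-1} \left(-81\right) = - 57 i \left(-81\right) = 4617 i \approx 4617.0 i$)
$\frac{1}{D} = \frac{1}{4617 i} = - \frac{i}{4617}$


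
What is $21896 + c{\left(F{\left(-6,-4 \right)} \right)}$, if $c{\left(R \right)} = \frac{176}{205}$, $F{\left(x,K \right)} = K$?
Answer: $\frac{4488856}{205} \approx 21897.0$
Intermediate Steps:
$c{\left(R \right)} = \frac{176}{205}$ ($c{\left(R \right)} = 176 \cdot \frac{1}{205} = \frac{176}{205}$)
$21896 + c{\left(F{\left(-6,-4 \right)} \right)} = 21896 + \frac{176}{205} = \frac{4488856}{205}$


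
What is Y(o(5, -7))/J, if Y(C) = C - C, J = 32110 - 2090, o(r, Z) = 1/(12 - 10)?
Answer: 0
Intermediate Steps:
o(r, Z) = ½ (o(r, Z) = 1/2 = ½)
J = 30020
Y(C) = 0
Y(o(5, -7))/J = 0/30020 = 0*(1/30020) = 0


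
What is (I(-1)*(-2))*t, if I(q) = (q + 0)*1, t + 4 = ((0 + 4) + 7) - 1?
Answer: 12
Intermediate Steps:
t = 6 (t = -4 + (((0 + 4) + 7) - 1) = -4 + ((4 + 7) - 1) = -4 + (11 - 1) = -4 + 10 = 6)
I(q) = q (I(q) = q*1 = q)
(I(-1)*(-2))*t = -1*(-2)*6 = 2*6 = 12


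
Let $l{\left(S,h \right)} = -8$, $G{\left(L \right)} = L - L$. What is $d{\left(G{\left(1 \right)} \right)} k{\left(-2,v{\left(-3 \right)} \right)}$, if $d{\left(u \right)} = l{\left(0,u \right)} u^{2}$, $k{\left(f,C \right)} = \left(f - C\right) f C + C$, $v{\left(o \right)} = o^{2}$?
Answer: $0$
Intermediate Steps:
$G{\left(L \right)} = 0$
$k{\left(f,C \right)} = C + C f \left(f - C\right)$ ($k{\left(f,C \right)} = f \left(f - C\right) C + C = C f \left(f - C\right) + C = C + C f \left(f - C\right)$)
$d{\left(u \right)} = - 8 u^{2}$
$d{\left(G{\left(1 \right)} \right)} k{\left(-2,v{\left(-3 \right)} \right)} = - 8 \cdot 0^{2} \left(-3\right)^{2} \left(1 + \left(-2\right)^{2} - \left(-3\right)^{2} \left(-2\right)\right) = \left(-8\right) 0 \cdot 9 \left(1 + 4 - 9 \left(-2\right)\right) = 0 \cdot 9 \left(1 + 4 + 18\right) = 0 \cdot 9 \cdot 23 = 0 \cdot 207 = 0$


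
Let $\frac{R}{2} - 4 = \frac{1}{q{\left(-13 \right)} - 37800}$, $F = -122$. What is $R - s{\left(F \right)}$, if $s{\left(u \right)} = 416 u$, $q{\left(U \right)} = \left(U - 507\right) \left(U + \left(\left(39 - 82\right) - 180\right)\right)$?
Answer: $\frac{2155269601}{42460} \approx 50760.0$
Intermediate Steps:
$q{\left(U \right)} = \left(-507 + U\right) \left(-223 + U\right)$ ($q{\left(U \right)} = \left(-507 + U\right) \left(U - 223\right) = \left(-507 + U\right) \left(-223 + U\right)$)
$R = \frac{339681}{42460}$ ($R = 8 + \frac{2}{\left(113061 + \left(-13\right)^{2} - -9490\right) - 37800} = 8 + \frac{2}{\left(113061 + 169 + 9490\right) - 37800} = 8 + \frac{2}{122720 - 37800} = 8 + \frac{2}{84920} = 8 + 2 \cdot \frac{1}{84920} = 8 + \frac{1}{42460} = \frac{339681}{42460} \approx 8.0$)
$R - s{\left(F \right)} = \frac{339681}{42460} - 416 \left(-122\right) = \frac{339681}{42460} - -50752 = \frac{339681}{42460} + 50752 = \frac{2155269601}{42460}$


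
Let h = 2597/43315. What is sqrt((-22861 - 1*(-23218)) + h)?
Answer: 2*sqrt(167478010595)/43315 ≈ 18.896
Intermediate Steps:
h = 2597/43315 (h = 2597*(1/43315) = 2597/43315 ≈ 0.059956)
sqrt((-22861 - 1*(-23218)) + h) = sqrt((-22861 - 1*(-23218)) + 2597/43315) = sqrt((-22861 + 23218) + 2597/43315) = sqrt(357 + 2597/43315) = sqrt(15466052/43315) = 2*sqrt(167478010595)/43315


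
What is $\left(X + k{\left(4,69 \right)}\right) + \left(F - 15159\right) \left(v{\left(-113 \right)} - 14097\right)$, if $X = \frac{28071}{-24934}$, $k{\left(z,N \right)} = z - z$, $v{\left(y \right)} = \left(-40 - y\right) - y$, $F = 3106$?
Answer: $\frac{4180665874251}{24934} \approx 1.6767 \cdot 10^{8}$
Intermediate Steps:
$v{\left(y \right)} = -40 - 2 y$
$k{\left(z,N \right)} = 0$
$X = - \frac{28071}{24934}$ ($X = 28071 \left(- \frac{1}{24934}\right) = - \frac{28071}{24934} \approx -1.1258$)
$\left(X + k{\left(4,69 \right)}\right) + \left(F - 15159\right) \left(v{\left(-113 \right)} - 14097\right) = \left(- \frac{28071}{24934} + 0\right) + \left(3106 - 15159\right) \left(\left(-40 - -226\right) - 14097\right) = - \frac{28071}{24934} - 12053 \left(\left(-40 + 226\right) - 14097\right) = - \frac{28071}{24934} - 12053 \left(186 - 14097\right) = - \frac{28071}{24934} - -167669283 = - \frac{28071}{24934} + 167669283 = \frac{4180665874251}{24934}$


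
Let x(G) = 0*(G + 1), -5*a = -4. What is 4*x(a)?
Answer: 0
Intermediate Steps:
a = 4/5 (a = -1/5*(-4) = 4/5 ≈ 0.80000)
x(G) = 0 (x(G) = 0*(1 + G) = 0)
4*x(a) = 4*0 = 0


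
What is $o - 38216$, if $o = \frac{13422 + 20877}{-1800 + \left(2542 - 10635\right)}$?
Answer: $- \frac{378105187}{9893} \approx -38219.0$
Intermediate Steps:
$o = - \frac{34299}{9893}$ ($o = \frac{34299}{-1800 + \left(2542 - 10635\right)} = \frac{34299}{-1800 - 8093} = \frac{34299}{-9893} = 34299 \left(- \frac{1}{9893}\right) = - \frac{34299}{9893} \approx -3.467$)
$o - 38216 = - \frac{34299}{9893} - 38216 = - \frac{378105187}{9893}$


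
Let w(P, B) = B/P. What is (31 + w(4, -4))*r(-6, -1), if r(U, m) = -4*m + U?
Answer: -60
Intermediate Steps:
r(U, m) = U - 4*m
(31 + w(4, -4))*r(-6, -1) = (31 - 4/4)*(-6 - 4*(-1)) = (31 - 4*¼)*(-6 + 4) = (31 - 1)*(-2) = 30*(-2) = -60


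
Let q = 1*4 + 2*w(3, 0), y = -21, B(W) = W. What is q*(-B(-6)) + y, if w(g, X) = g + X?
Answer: 39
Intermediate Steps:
w(g, X) = X + g
q = 10 (q = 1*4 + 2*(0 + 3) = 4 + 2*3 = 4 + 6 = 10)
q*(-B(-6)) + y = 10*(-1*(-6)) - 21 = 10*6 - 21 = 60 - 21 = 39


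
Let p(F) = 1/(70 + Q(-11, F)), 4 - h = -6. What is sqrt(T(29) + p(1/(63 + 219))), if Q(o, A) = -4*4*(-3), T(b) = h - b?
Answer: 3*I*sqrt(29382)/118 ≈ 4.3579*I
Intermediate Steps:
h = 10 (h = 4 - 1*(-6) = 4 + 6 = 10)
T(b) = 10 - b
Q(o, A) = 48 (Q(o, A) = -16*(-3) = 48)
p(F) = 1/118 (p(F) = 1/(70 + 48) = 1/118)
sqrt(T(29) + p(1/(63 + 219))) = sqrt((10 - 1*29) + 1/118) = sqrt((10 - 29) + 1/118) = sqrt(-19 + 1/118) = sqrt(-2241/118) = 3*I*sqrt(29382)/118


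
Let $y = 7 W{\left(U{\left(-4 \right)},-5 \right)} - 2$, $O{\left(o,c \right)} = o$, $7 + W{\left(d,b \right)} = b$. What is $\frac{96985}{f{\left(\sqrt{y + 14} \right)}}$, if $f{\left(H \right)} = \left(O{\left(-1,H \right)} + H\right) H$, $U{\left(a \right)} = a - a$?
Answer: $- \frac{96985}{73} + \frac{96985 i \sqrt{2}}{876} \approx -1328.6 + 156.57 i$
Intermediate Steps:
$U{\left(a \right)} = 0$
$W{\left(d,b \right)} = -7 + b$
$y = -86$ ($y = 7 \left(-7 - 5\right) - 2 = 7 \left(-12\right) - 2 = -84 - 2 = -86$)
$f{\left(H \right)} = H \left(-1 + H\right)$ ($f{\left(H \right)} = \left(-1 + H\right) H = H \left(-1 + H\right)$)
$\frac{96985}{f{\left(\sqrt{y + 14} \right)}} = \frac{96985}{\sqrt{-86 + 14} \left(-1 + \sqrt{-86 + 14}\right)} = \frac{96985}{\sqrt{-72} \left(-1 + \sqrt{-72}\right)} = \frac{96985}{6 i \sqrt{2} \left(-1 + 6 i \sqrt{2}\right)} = 96985 \left(- \frac{i \sqrt{2}}{12 \left(-1 + 6 i \sqrt{2}\right)}\right) = - \frac{96985 i \sqrt{2}}{12 \left(-1 + 6 i \sqrt{2}\right)}$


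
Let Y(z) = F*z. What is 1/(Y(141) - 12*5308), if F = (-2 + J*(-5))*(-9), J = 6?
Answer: -1/23088 ≈ -4.3313e-5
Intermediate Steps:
F = 288 (F = (-2 + 6*(-5))*(-9) = (-2 - 30)*(-9) = -32*(-9) = 288)
Y(z) = 288*z
1/(Y(141) - 12*5308) = 1/(288*141 - 12*5308) = 1/(40608 - 63696) = 1/(-23088) = -1/23088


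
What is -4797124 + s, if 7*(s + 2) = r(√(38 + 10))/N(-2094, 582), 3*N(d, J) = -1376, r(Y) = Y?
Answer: -4797126 - 3*√3/2408 ≈ -4.7971e+6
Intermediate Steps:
N(d, J) = -1376/3 (N(d, J) = (⅓)*(-1376) = -1376/3)
s = -2 - 3*√3/2408 (s = -2 + (√(38 + 10)/(-1376/3))/7 = -2 + (√48*(-3/1376))/7 = -2 + ((4*√3)*(-3/1376))/7 = -2 + (-3*√3/344)/7 = -2 - 3*√3/2408 ≈ -2.0022)
-4797124 + s = -4797124 + (-2 - 3*√3/2408) = -4797126 - 3*√3/2408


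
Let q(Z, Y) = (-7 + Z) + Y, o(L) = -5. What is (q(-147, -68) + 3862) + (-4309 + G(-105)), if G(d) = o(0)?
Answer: -674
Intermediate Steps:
G(d) = -5
q(Z, Y) = -7 + Y + Z
(q(-147, -68) + 3862) + (-4309 + G(-105)) = ((-7 - 68 - 147) + 3862) + (-4309 - 5) = (-222 + 3862) - 4314 = 3640 - 4314 = -674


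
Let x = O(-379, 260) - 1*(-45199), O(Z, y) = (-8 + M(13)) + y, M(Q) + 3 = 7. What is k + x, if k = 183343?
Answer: 228798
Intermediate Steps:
M(Q) = 4 (M(Q) = -3 + 7 = 4)
O(Z, y) = -4 + y (O(Z, y) = (-8 + 4) + y = -4 + y)
x = 45455 (x = (-4 + 260) - 1*(-45199) = 256 + 45199 = 45455)
k + x = 183343 + 45455 = 228798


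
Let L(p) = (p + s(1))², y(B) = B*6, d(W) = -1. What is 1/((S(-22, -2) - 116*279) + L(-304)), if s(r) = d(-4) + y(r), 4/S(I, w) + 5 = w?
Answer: 7/399255 ≈ 1.7533e-5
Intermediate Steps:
S(I, w) = 4/(-5 + w)
y(B) = 6*B
s(r) = -1 + 6*r
L(p) = (5 + p)² (L(p) = (p + (-1 + 6*1))² = (p + (-1 + 6))² = (p + 5)² = (5 + p)²)
1/((S(-22, -2) - 116*279) + L(-304)) = 1/((4/(-5 - 2) - 116*279) + (5 - 304)²) = 1/((4/(-7) - 32364) + (-299)²) = 1/((4*(-⅐) - 32364) + 89401) = 1/((-4/7 - 32364) + 89401) = 1/(-226552/7 + 89401) = 1/(399255/7) = 7/399255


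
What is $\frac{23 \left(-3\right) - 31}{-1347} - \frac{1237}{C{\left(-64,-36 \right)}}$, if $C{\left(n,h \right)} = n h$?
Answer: $- \frac{478613}{1034496} \approx -0.46265$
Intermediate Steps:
$C{\left(n,h \right)} = h n$
$\frac{23 \left(-3\right) - 31}{-1347} - \frac{1237}{C{\left(-64,-36 \right)}} = \frac{23 \left(-3\right) - 31}{-1347} - \frac{1237}{\left(-36\right) \left(-64\right)} = \left(-69 - 31\right) \left(- \frac{1}{1347}\right) - \frac{1237}{2304} = \left(-100\right) \left(- \frac{1}{1347}\right) - \frac{1237}{2304} = \frac{100}{1347} - \frac{1237}{2304} = - \frac{478613}{1034496}$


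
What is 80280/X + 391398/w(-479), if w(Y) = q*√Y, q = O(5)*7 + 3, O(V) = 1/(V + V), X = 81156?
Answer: 6690/6763 - 3913980*I*√479/17723 ≈ 0.98921 - 4833.4*I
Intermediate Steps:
O(V) = 1/(2*V)
q = 37/10 (q = ((½)/5)*7 + 3 = ((½)*(⅕))*7 + 3 = (⅒)*7 + 3 = 7/10 + 3 = 37/10 ≈ 3.7000)
w(Y) = 37*√Y/10
80280/X + 391398/w(-479) = 80280/81156 + 391398/((37*√(-479)/10)) = 80280*(1/81156) + 391398/((37*(I*√479)/10)) = 6690/6763 + 391398/((37*I*√479/10)) = 6690/6763 + 391398*(-10*I*√479/17723) = 6690/6763 - 3913980*I*√479/17723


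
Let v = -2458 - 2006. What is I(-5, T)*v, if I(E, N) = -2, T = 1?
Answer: 8928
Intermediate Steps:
v = -4464
I(-5, T)*v = -2*(-4464) = 8928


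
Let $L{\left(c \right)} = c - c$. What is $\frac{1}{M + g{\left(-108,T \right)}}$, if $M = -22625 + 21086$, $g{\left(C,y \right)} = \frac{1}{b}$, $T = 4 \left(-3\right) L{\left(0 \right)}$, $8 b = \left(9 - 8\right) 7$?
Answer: $- \frac{7}{10765} \approx -0.00065026$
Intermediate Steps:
$L{\left(c \right)} = 0$
$b = \frac{7}{8}$ ($b = \frac{\left(9 - 8\right) 7}{8} = \frac{1 \cdot 7}{8} = \frac{1}{8} \cdot 7 = \frac{7}{8} \approx 0.875$)
$T = 0$ ($T = 4 \left(-3\right) 0 = \left(-12\right) 0 = 0$)
$g{\left(C,y \right)} = \frac{8}{7}$ ($g{\left(C,y \right)} = \frac{1}{\frac{7}{8}} = \frac{8}{7}$)
$M = -1539$
$\frac{1}{M + g{\left(-108,T \right)}} = \frac{1}{-1539 + \frac{8}{7}} = \frac{1}{- \frac{10765}{7}} = - \frac{7}{10765}$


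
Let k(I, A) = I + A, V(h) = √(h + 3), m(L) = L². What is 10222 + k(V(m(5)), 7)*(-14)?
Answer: 10124 - 28*√7 ≈ 10050.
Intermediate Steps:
V(h) = √(3 + h)
k(I, A) = A + I
10222 + k(V(m(5)), 7)*(-14) = 10222 + (7 + √(3 + 5²))*(-14) = 10222 + (7 + √(3 + 25))*(-14) = 10222 + (7 + √28)*(-14) = 10222 + (7 + 2*√7)*(-14) = 10222 + (-98 - 28*√7) = 10124 - 28*√7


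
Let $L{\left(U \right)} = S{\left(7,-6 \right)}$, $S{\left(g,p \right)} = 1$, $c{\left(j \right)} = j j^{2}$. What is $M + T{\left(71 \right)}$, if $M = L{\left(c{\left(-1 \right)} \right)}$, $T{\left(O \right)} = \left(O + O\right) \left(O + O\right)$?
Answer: $20165$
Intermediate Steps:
$c{\left(j \right)} = j^{3}$
$L{\left(U \right)} = 1$
$T{\left(O \right)} = 4 O^{2}$ ($T{\left(O \right)} = 2 O 2 O = 4 O^{2}$)
$M = 1$
$M + T{\left(71 \right)} = 1 + 4 \cdot 71^{2} = 1 + 4 \cdot 5041 = 1 + 20164 = 20165$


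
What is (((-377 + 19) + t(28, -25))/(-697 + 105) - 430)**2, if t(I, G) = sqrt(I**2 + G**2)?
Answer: (254202 + sqrt(1409))**2/350464 ≈ 1.8443e+5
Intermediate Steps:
t(I, G) = sqrt(G**2 + I**2)
(((-377 + 19) + t(28, -25))/(-697 + 105) - 430)**2 = (((-377 + 19) + sqrt((-25)**2 + 28**2))/(-697 + 105) - 430)**2 = ((-358 + sqrt(625 + 784))/(-592) - 430)**2 = ((-358 + sqrt(1409))*(-1/592) - 430)**2 = ((179/296 - sqrt(1409)/592) - 430)**2 = (-127101/296 - sqrt(1409)/592)**2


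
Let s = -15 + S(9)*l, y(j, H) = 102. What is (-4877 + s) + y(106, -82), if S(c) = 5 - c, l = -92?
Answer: -4422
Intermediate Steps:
s = 353 (s = -15 + (5 - 1*9)*(-92) = -15 + (5 - 9)*(-92) = -15 - 4*(-92) = -15 + 368 = 353)
(-4877 + s) + y(106, -82) = (-4877 + 353) + 102 = -4524 + 102 = -4422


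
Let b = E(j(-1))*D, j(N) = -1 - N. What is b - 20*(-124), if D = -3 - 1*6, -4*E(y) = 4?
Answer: 2489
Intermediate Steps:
E(y) = -1 (E(y) = -¼*4 = -1)
D = -9 (D = -3 - 6 = -9)
b = 9 (b = -1*(-9) = 9)
b - 20*(-124) = 9 - 20*(-124) = 9 + 2480 = 2489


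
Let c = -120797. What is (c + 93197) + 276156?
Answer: 248556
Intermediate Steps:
(c + 93197) + 276156 = (-120797 + 93197) + 276156 = -27600 + 276156 = 248556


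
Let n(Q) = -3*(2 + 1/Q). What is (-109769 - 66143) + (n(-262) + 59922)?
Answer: -30390949/262 ≈ -1.1600e+5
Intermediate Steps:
n(Q) = -6 - 3/Q
(-109769 - 66143) + (n(-262) + 59922) = (-109769 - 66143) + ((-6 - 3/(-262)) + 59922) = -175912 + ((-6 - 3*(-1/262)) + 59922) = -175912 + ((-6 + 3/262) + 59922) = -175912 + (-1569/262 + 59922) = -175912 + 15697995/262 = -30390949/262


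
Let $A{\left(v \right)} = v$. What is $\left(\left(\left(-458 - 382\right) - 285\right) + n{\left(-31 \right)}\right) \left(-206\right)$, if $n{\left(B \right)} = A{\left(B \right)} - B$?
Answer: $231750$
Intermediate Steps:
$n{\left(B \right)} = 0$ ($n{\left(B \right)} = B - B = 0$)
$\left(\left(\left(-458 - 382\right) - 285\right) + n{\left(-31 \right)}\right) \left(-206\right) = \left(\left(\left(-458 - 382\right) - 285\right) + 0\right) \left(-206\right) = \left(\left(-840 - 285\right) + 0\right) \left(-206\right) = \left(-1125 + 0\right) \left(-206\right) = \left(-1125\right) \left(-206\right) = 231750$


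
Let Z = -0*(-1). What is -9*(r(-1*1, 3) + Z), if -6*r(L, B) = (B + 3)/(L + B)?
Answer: 9/2 ≈ 4.5000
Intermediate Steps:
Z = 0 (Z = -1*0*(-1) = 0*(-1) = 0)
r(L, B) = -(3 + B)/(6*(B + L)) (r(L, B) = -(B + 3)/(6*(L + B)) = -(3 + B)/(6*(B + L)))
-9*(r(-1*1, 3) + Z) = -9*((-3 - 1*3)/(6*(3 - 1*1)) + 0) = -9*((-3 - 3)/(6*(3 - 1)) + 0) = -9*((⅙)*(-6)/2 + 0) = -9*((⅙)*(½)*(-6) + 0) = -9*(-½ + 0) = -9*(-½) = 9/2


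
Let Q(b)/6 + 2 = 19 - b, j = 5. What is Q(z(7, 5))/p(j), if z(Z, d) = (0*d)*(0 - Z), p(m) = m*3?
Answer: 34/5 ≈ 6.8000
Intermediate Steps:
p(m) = 3*m
z(Z, d) = 0 (z(Z, d) = 0*(-Z) = 0)
Q(b) = 102 - 6*b (Q(b) = -12 + 6*(19 - b) = -12 + (114 - 6*b) = 102 - 6*b)
Q(z(7, 5))/p(j) = (102 - 6*0)/((3*5)) = (102 + 0)/15 = 102*(1/15) = 34/5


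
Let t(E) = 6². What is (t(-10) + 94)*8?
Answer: 1040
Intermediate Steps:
t(E) = 36
(t(-10) + 94)*8 = (36 + 94)*8 = 130*8 = 1040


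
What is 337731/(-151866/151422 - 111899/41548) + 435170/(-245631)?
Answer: -86986202873046951106/951971554300821 ≈ -91375.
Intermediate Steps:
337731/(-151866/151422 - 111899/41548) + 435170/(-245631) = 337731/(-151866*1/151422 - 111899*1/41548) + 435170*(-1/245631) = 337731/(-25311/25237 - 111899/41548) - 435170/245631 = 337731/(-3875616491/1048546876) - 435170/245631 = 337731*(-1048546876/3875616491) - 435170/245631 = -354126784978356/3875616491 - 435170/245631 = -86986202873046951106/951971554300821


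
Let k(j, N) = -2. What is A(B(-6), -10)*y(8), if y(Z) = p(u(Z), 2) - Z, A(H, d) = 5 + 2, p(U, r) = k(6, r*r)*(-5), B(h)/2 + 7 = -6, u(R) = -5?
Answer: 14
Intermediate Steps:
B(h) = -26 (B(h) = -14 + 2*(-6) = -14 - 12 = -26)
p(U, r) = 10 (p(U, r) = -2*(-5) = 10)
A(H, d) = 7
y(Z) = 10 - Z
A(B(-6), -10)*y(8) = 7*(10 - 1*8) = 7*(10 - 8) = 7*2 = 14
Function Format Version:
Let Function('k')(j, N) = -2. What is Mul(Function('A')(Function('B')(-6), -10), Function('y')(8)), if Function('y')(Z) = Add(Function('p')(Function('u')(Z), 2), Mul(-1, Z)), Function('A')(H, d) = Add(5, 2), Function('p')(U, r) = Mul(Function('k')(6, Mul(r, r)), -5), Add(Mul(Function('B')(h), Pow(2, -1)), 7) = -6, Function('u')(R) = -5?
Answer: 14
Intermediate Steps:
Function('B')(h) = -26 (Function('B')(h) = Add(-14, Mul(2, -6)) = Add(-14, -12) = -26)
Function('p')(U, r) = 10 (Function('p')(U, r) = Mul(-2, -5) = 10)
Function('A')(H, d) = 7
Function('y')(Z) = Add(10, Mul(-1, Z))
Mul(Function('A')(Function('B')(-6), -10), Function('y')(8)) = Mul(7, Add(10, Mul(-1, 8))) = Mul(7, Add(10, -8)) = Mul(7, 2) = 14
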